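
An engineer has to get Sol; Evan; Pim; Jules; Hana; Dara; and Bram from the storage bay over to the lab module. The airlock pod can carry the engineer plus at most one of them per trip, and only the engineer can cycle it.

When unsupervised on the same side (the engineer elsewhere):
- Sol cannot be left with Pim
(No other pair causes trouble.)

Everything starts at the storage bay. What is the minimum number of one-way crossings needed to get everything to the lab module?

Counting alone: the engineer can take at most 1 across per trip to the lab module, so moving all 7 needs at least 7 loaded trips out, with a return between consecutive ones — at least 13 crossings.
The plan below uses exactly 13 crossings, so it is optimal:
1. Engineer goes to the lab module with Sol.
2. Engineer goes back to the storage bay alone.
3. Engineer goes to the lab module with Evan.
4. Engineer goes back to the storage bay alone.
5. Engineer goes to the lab module with Jules.
6. Engineer goes back to the storage bay alone.
7. Engineer goes to the lab module with Hana.
8. Engineer goes back to the storage bay alone.
9. Engineer goes to the lab module with Dara.
10. Engineer goes back to the storage bay alone.
11. Engineer goes to the lab module with Bram.
12. Engineer goes back to the storage bay alone.
13. Engineer goes to the lab module with Pim.

13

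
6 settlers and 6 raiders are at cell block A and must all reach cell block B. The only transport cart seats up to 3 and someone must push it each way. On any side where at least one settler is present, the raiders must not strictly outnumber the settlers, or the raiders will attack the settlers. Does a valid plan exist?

Following every safe sequence of crossings from the start, the most of the 12 that can be at cell block B as the transport cart arrives there on crossings 1, 3, 5 is 3, 5, 6 respectively; the best ever achieved is 6 of 12.
From crossing 7 on, no configuration arises that was not already reachable earlier: only 17 distinct safe configurations (who is on which side, and where the transport cart is) can ever be reached, none of them has everyone across, and every continuation just revisits them. They are: 0 settlers + 0 raiders across (transport cart back at the start); 0 settlers + 1 raider across (transport cart there); 0 settlers + 1 raider across (transport cart back at the start); 0 settlers + 2 raiders across (transport cart there); 0 settlers + 2 raiders across (transport cart back at the start); 0 settlers + 3 raiders across (transport cart there); 0 settlers + 3 raiders across (transport cart back at the start); 0 settlers + 4 raiders across (transport cart there); 0 settlers + 4 raiders across (transport cart back at the start); 0 settlers + 5 raiders across (transport cart there); 0 settlers + 5 raiders across (transport cart back at the start); 0 settlers + 6 raiders across (transport cart there); 1 settler + 1 raider across (transport cart there); 1 settler + 1 raider across (transport cart back at the start); 2 settlers + 2 raiders across (transport cart there); 2 settlers + 2 raiders across (transport cart back at the start); 3 settlers + 3 raiders across (transport cart there). So no valid plan exists.

No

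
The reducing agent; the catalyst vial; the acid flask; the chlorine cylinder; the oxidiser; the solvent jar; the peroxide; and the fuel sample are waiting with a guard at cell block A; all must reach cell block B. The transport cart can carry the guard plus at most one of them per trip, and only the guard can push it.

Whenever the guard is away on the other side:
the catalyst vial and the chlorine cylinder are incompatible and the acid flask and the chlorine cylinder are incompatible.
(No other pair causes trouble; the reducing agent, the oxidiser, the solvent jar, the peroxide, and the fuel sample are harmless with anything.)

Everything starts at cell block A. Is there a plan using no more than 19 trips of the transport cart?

Yes — this plan uses 17 crossings (≤ 19):
1. Guard goes to cell block B with the chlorine cylinder.
2. Guard goes back to cell block A alone.
3. Guard goes to cell block B with the reducing agent.
4. Guard goes back to cell block A alone.
5. Guard goes to cell block B with the catalyst vial.
6. Guard goes back to cell block A with the chlorine cylinder.
7. Guard goes to cell block B with the acid flask.
8. Guard goes back to cell block A alone.
9. Guard goes to cell block B with the oxidiser.
10. Guard goes back to cell block A alone.
11. Guard goes to cell block B with the solvent jar.
12. Guard goes back to cell block A alone.
13. Guard goes to cell block B with the peroxide.
14. Guard goes back to cell block A alone.
15. Guard goes to cell block B with the fuel sample.
16. Guard goes back to cell block A alone.
17. Guard goes to cell block B with the chlorine cylinder.

Yes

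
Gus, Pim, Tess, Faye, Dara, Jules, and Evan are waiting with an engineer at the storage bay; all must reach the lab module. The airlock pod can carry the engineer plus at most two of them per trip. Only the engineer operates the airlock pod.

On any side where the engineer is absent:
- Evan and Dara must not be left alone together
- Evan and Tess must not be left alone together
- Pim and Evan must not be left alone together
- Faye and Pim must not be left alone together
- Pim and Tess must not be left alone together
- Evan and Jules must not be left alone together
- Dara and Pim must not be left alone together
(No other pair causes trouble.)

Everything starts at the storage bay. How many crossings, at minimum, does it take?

Counting alone: the engineer can take at most 2 across per trip to the lab module, so moving all 7 needs at least 4 loaded trips out, with a return between consecutive ones — at least 7 crossings.
The safety rule pushes this higher. Following every safe sequence of crossings, the most of the 7 that can be at the lab module as the airlock pod arrives there on crossings 7, 9 is 5, 6 respectively — never all 7.
So no plan with fewer than 11 crossings exists, and this one achieves 11:
1. Engineer goes to the lab module with Evan and Pim.
2. Engineer goes back to the storage bay with Pim.
3. Engineer goes to the lab module with Gus and Pim.
4. Engineer goes back to the storage bay with Pim.
5. Engineer goes to the lab module with Faye and Pim.
6. Engineer goes back to the storage bay with Pim.
7. Engineer goes to the lab module with Dara and Tess.
8. Engineer goes back to the storage bay with Evan.
9. Engineer goes to the lab module with Jules and Pim.
10. Engineer goes back to the storage bay with Pim.
11. Engineer goes to the lab module with Evan and Pim.

11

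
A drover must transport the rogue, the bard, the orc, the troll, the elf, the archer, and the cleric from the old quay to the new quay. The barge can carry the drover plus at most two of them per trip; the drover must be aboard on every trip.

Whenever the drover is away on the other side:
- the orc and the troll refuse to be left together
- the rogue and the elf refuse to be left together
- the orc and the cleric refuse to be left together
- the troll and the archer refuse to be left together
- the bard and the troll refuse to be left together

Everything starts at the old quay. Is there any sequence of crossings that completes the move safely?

Whatever the first load, the items left behind include a forbidden pair without the drover. No opening move is safe, so no plan exists.

No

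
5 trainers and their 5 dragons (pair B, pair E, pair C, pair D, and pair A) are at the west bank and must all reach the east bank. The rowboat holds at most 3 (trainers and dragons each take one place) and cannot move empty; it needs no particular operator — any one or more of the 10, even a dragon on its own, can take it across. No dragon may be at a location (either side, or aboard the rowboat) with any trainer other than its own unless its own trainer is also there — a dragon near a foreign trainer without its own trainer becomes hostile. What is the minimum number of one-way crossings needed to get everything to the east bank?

11

Counting alone: each trip to the east bank takes at most 3 across and each return brings at least 1 back, so after t trips out (and t−1 returns) at most 3t − (t−1) of the 10 are across; that first reaches 10 at t = 5, so at least 9 crossings are needed.
The safety rule pushes this higher. Following every safe sequence of crossings, the most of the 10 that can be at the east bank as the rowboat arrives there on crossing 9 is 9 — never all 10.
So no plan with fewer than 11 crossings exists, and this one achieves 11:
1. dragon B and trainer B cross → the east bank.
2. trainer B crosses ← the west bank.
3. dragon C, dragon D, and dragon E cross → the east bank.
4. dragon B crosses ← the west bank.
5. trainer C, trainer D, and trainer E cross → the east bank.
6. dragon E and trainer E cross ← the west bank.
7. trainer A, trainer B, and trainer E cross → the east bank.
8. dragon C crosses ← the west bank.
9. dragon B and dragon E cross → the east bank.
10. dragon B crosses ← the west bank.
11. dragon A, dragon B, and dragon C cross → the east bank.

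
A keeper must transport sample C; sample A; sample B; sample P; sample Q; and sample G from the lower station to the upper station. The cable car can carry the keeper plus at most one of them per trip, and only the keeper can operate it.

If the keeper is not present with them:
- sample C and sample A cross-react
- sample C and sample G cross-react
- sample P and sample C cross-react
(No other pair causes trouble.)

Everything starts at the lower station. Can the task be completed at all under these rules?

Following every safe sequence of crossings from the start, the most of the 6 that can be at the upper station as the cable car arrives there on crossings 1, 3, 5, 7 is 1, 2, 3, 4 respectively; the best ever achieved is 4 of 6.
From crossing 9 on, no configuration arises that was not already reachable earlier: only 36 distinct safe configurations (who is on which side, and where the cable car is) can ever be reached, none of them has everyone across, and every continuation just revisits them. So no valid plan exists.

No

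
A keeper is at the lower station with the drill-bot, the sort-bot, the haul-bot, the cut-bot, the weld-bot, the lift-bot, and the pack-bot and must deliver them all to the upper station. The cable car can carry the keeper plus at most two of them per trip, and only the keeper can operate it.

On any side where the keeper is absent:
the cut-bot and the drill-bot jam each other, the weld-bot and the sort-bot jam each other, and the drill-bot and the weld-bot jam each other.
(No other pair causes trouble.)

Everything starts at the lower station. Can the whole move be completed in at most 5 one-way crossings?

Counting alone: the keeper can take at most 2 across per trip to the upper station, so moving all 7 needs at least 4 loaded trips out, with a return between consecutive ones — at least 7 crossings.
Since 5 < 7, 5 crossings cannot be enough. (The shortest complete plan in fact takes 7:)
1. Keeper goes to the upper station with the drill-bot and the sort-bot.
2. Keeper goes back to the lower station alone.
3. Keeper goes to the upper station with the haul-bot.
4. Keeper goes back to the lower station alone.
5. Keeper goes to the upper station with the lift-bot and the pack-bot.
6. Keeper goes back to the lower station alone.
7. Keeper goes to the upper station with the cut-bot and the weld-bot.

No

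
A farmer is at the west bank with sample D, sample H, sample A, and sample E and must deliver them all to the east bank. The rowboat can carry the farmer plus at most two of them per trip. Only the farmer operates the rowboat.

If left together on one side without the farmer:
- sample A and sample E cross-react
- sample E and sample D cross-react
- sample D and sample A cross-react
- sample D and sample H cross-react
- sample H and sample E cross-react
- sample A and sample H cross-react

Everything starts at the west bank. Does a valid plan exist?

No

Whatever the first load, the items left behind include a forbidden pair without the farmer. No opening move is safe, so no plan exists.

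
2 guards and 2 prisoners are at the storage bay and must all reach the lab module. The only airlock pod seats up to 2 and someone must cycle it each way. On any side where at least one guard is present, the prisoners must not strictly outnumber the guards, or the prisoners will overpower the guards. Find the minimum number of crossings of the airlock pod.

5

Counting alone: each trip to the lab module takes at most 2 across and each return brings at least 1 back, so after t trips out (and t−1 returns) at most 2t − (t−1) of the 4 are across; that first reaches 4 at t = 3, so at least 5 crossings are needed.
The plan below uses exactly 5 crossings, so it is optimal:
1. 2 prisoners → the lab module.  (the storage bay: 2G 0P; the lab module: 0G 2P)
2. 1 prisoner ← the storage bay.  (the storage bay: 2G 1P; the lab module: 0G 1P)
3. 2 guards → the lab module.  (the storage bay: 0G 1P; the lab module: 2G 1P)
4. 1 prisoner ← the storage bay.  (the storage bay: 0G 2P; the lab module: 2G 0P)
5. 2 prisoners → the lab module.  (the storage bay: 0G 0P; the lab module: 2G 2P)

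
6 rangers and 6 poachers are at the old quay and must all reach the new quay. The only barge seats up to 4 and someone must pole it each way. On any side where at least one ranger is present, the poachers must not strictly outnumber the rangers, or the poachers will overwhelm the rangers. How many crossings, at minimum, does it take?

9

Counting alone: each trip to the new quay takes at most 4 across and each return brings at least 1 back, so after t trips out (and t−1 returns) at most 4t − (t−1) of the 12 are across; that first reaches 12 at t = 4, so at least 7 crossings are needed.
The safety rule pushes this higher. Following every safe sequence of crossings, the most of the 12 that can be at the new quay as the barge arrives there on crossing 7 is 11 — never all 12.
So no plan with fewer than 9 crossings exists, and this one achieves 9:
1. 2 poachers → the new quay.  (the old quay: 6R 4P; the new quay: 0R 2P)
2. 1 poacher ← the old quay.  (the old quay: 6R 5P; the new quay: 0R 1P)
3. 4 poachers → the new quay.  (the old quay: 6R 1P; the new quay: 0R 5P)
4. 1 poacher ← the old quay.  (the old quay: 6R 2P; the new quay: 0R 4P)
5. 4 rangers → the new quay.  (the old quay: 2R 2P; the new quay: 4R 4P)
6. 1 ranger and 1 poacher ← the old quay.  (the old quay: 3R 3P; the new quay: 3R 3P)
7. 2 rangers and 2 poachers → the new quay.  (the old quay: 1R 1P; the new quay: 5R 5P)
8. 1 ranger and 1 poacher ← the old quay.  (the old quay: 2R 2P; the new quay: 4R 4P)
9. 2 rangers and 2 poachers → the new quay.  (the old quay: 0R 0P; the new quay: 6R 6P)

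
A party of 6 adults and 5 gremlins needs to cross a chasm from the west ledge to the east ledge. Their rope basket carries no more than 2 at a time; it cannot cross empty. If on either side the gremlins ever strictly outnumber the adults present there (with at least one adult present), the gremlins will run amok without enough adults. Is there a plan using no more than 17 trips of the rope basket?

No

Counting alone: each trip to the east ledge takes at most 2 across and each return brings at least 1 back, so after t trips out (and t−1 returns) at most 2t − (t−1) of the 11 are across; that first reaches 11 at t = 10, so at least 19 crossings are needed.
Since 17 < 19, 17 crossings cannot be enough. (The shortest complete plan in fact takes 19:)
1. 2 gremlins → the east ledge.  (the west ledge: 6A 3G; the east ledge: 0A 2G)
2. 1 gremlin ← the west ledge.  (the west ledge: 6A 4G; the east ledge: 0A 1G)
3. 2 gremlins → the east ledge.  (the west ledge: 6A 2G; the east ledge: 0A 3G)
4. 1 gremlin ← the west ledge.  (the west ledge: 6A 3G; the east ledge: 0A 2G)
5. 2 adults → the east ledge.  (the west ledge: 4A 3G; the east ledge: 2A 2G)
6. 1 gremlin ← the west ledge.  (the west ledge: 4A 4G; the east ledge: 2A 1G)
7. 1 adult and 1 gremlin → the east ledge.  (the west ledge: 3A 3G; the east ledge: 3A 2G)
8. 1 adult ← the west ledge.  (the west ledge: 4A 3G; the east ledge: 2A 2G)
9. 1 adult and 1 gremlin → the east ledge.  (the west ledge: 3A 2G; the east ledge: 3A 3G)
10. 1 gremlin ← the west ledge.  (the west ledge: 3A 3G; the east ledge: 3A 2G)
11. 1 adult and 1 gremlin → the east ledge.  (the west ledge: 2A 2G; the east ledge: 4A 3G)
12. 1 adult ← the west ledge.  (the west ledge: 3A 2G; the east ledge: 3A 3G)
13. 1 adult and 1 gremlin → the east ledge.  (the west ledge: 2A 1G; the east ledge: 4A 4G)
14. 1 gremlin ← the west ledge.  (the west ledge: 2A 2G; the east ledge: 4A 3G)
15. 1 adult and 1 gremlin → the east ledge.  (the west ledge: 1A 1G; the east ledge: 5A 4G)
16. 1 adult ← the west ledge.  (the west ledge: 2A 1G; the east ledge: 4A 4G)
17. 1 adult and 1 gremlin → the east ledge.  (the west ledge: 1A 0G; the east ledge: 5A 5G)
18. 1 gremlin ← the west ledge.  (the west ledge: 1A 1G; the east ledge: 5A 4G)
19. 1 adult and 1 gremlin → the east ledge.  (the west ledge: 0A 0G; the east ledge: 6A 5G)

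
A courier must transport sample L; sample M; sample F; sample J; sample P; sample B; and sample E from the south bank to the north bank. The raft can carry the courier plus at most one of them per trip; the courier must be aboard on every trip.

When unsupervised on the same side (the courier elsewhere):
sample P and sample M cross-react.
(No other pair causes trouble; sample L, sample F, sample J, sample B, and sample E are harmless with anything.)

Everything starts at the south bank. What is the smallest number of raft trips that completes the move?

Counting alone: the courier can take at most 1 across per trip to the north bank, so moving all 7 needs at least 7 loaded trips out, with a return between consecutive ones — at least 13 crossings.
The plan below uses exactly 13 crossings, so it is optimal:
1. Courier goes to the north bank with sample M.
2. Courier goes back to the south bank alone.
3. Courier goes to the north bank with sample L.
4. Courier goes back to the south bank alone.
5. Courier goes to the north bank with sample F.
6. Courier goes back to the south bank alone.
7. Courier goes to the north bank with sample J.
8. Courier goes back to the south bank alone.
9. Courier goes to the north bank with sample B.
10. Courier goes back to the south bank alone.
11. Courier goes to the north bank with sample E.
12. Courier goes back to the south bank alone.
13. Courier goes to the north bank with sample P.

13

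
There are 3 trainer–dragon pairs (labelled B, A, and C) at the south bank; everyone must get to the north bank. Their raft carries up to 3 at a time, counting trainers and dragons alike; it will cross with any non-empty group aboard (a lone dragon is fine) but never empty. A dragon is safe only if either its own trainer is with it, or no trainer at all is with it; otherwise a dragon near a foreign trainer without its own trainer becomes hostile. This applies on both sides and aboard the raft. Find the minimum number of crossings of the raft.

Counting alone: each trip to the north bank takes at most 3 across and each return brings at least 1 back, so after t trips out (and t−1 returns) at most 3t − (t−1) of the 6 are across; that first reaches 6 at t = 3, so at least 5 crossings are needed.
The plan below uses exactly 5 crossings, so it is optimal:
1. dragon B and trainer B cross → the north bank.
2. trainer B crosses ← the south bank.
3. trainer A, trainer B, and trainer C cross → the north bank.
4. dragon B crosses ← the south bank.
5. dragon A, dragon B, and dragon C cross → the north bank.

5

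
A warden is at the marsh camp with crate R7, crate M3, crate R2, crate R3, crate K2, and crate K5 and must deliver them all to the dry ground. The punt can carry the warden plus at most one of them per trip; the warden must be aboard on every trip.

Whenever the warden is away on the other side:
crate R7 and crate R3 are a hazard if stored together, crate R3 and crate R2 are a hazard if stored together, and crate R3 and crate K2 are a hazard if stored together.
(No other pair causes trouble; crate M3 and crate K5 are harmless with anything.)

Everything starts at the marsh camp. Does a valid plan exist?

Following every safe sequence of crossings from the start, the most of the 6 that can be at the dry ground as the punt arrives there on crossings 1, 3, 5, 7 is 1, 2, 3, 4 respectively; the best ever achieved is 4 of 6.
From crossing 9 on, no configuration arises that was not already reachable earlier: only 36 distinct safe configurations (who is on which side, and where the punt is) can ever be reached, none of them has everyone across, and every continuation just revisits them. So no valid plan exists.

No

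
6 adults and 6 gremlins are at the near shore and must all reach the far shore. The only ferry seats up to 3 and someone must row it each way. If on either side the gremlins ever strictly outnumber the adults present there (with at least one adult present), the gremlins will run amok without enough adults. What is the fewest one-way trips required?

Following every safe sequence of crossings from the start, the most of the 12 that can be at the far shore as the ferry arrives there on crossings 1, 3, 5 is 3, 5, 6 respectively; the best ever achieved is 6 of 12.
From crossing 7 on, no configuration arises that was not already reachable earlier: only 17 distinct safe configurations (who is on which side, and where the ferry is) can ever be reached, none of them has everyone across, and every continuation just revisits them. They are: 0 adults + 0 gremlins across (ferry back at the start); 0 adults + 1 gremlin across (ferry there); 0 adults + 1 gremlin across (ferry back at the start); 0 adults + 2 gremlins across (ferry there); 0 adults + 2 gremlins across (ferry back at the start); 0 adults + 3 gremlins across (ferry there); 0 adults + 3 gremlins across (ferry back at the start); 0 adults + 4 gremlins across (ferry there); 0 adults + 4 gremlins across (ferry back at the start); 0 adults + 5 gremlins across (ferry there); 0 adults + 5 gremlins across (ferry back at the start); 0 adults + 6 gremlins across (ferry there); 1 adult + 1 gremlin across (ferry there); 1 adult + 1 gremlin across (ferry back at the start); 2 adults + 2 gremlins across (ferry there); 2 adults + 2 gremlins across (ferry back at the start); 3 adults + 3 gremlins across (ferry there). So no valid plan exists.

impossible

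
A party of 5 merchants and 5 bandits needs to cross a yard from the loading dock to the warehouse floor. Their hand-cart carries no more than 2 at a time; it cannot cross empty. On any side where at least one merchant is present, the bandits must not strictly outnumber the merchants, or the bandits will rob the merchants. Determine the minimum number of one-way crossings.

impossible

Following every safe sequence of crossings from the start, the most of the 10 that can be at the warehouse floor as the hand-cart arrives there on crossings 1, 3, 5, 7 is 2, 3, 4, 5 respectively; the best ever achieved is 5 of 10.
From crossing 9 on, no configuration arises that was not already reachable earlier: only 13 distinct safe configurations (who is on which side, and where the hand-cart is) can ever be reached, none of them has everyone across, and every continuation just revisits them. They are: 0 merchants + 0 bandits across (hand-cart back at the start); 0 merchants + 1 bandit across (hand-cart there); 0 merchants + 1 bandit across (hand-cart back at the start); 0 merchants + 2 bandits across (hand-cart there); 0 merchants + 2 bandits across (hand-cart back at the start); 0 merchants + 3 bandits across (hand-cart there); 0 merchants + 3 bandits across (hand-cart back at the start); 0 merchants + 4 bandits across (hand-cart there); 0 merchants + 4 bandits across (hand-cart back at the start); 0 merchants + 5 bandits across (hand-cart there); 1 merchant + 1 bandit across (hand-cart there); 1 merchant + 1 bandit across (hand-cart back at the start); 2 merchants + 2 bandits across (hand-cart there). So no valid plan exists.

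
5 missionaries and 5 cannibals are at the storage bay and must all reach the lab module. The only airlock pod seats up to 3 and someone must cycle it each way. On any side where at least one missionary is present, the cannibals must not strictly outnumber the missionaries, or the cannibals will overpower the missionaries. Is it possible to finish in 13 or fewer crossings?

Yes

Yes — this plan uses 11 crossings (≤ 13):
1. 2 cannibals → the lab module.  (the storage bay: 5M 3C; the lab module: 0M 2C)
2. 1 cannibal ← the storage bay.  (the storage bay: 5M 4C; the lab module: 0M 1C)
3. 3 cannibals → the lab module.  (the storage bay: 5M 1C; the lab module: 0M 4C)
4. 1 cannibal ← the storage bay.  (the storage bay: 5M 2C; the lab module: 0M 3C)
5. 3 missionaries → the lab module.  (the storage bay: 2M 2C; the lab module: 3M 3C)
6. 1 missionary and 1 cannibal ← the storage bay.  (the storage bay: 3M 3C; the lab module: 2M 2C)
7. 3 missionaries → the lab module.  (the storage bay: 0M 3C; the lab module: 5M 2C)
8. 1 cannibal ← the storage bay.  (the storage bay: 0M 4C; the lab module: 5M 1C)
9. 2 cannibals → the lab module.  (the storage bay: 0M 2C; the lab module: 5M 3C)
10. 1 cannibal ← the storage bay.  (the storage bay: 0M 3C; the lab module: 5M 2C)
11. 3 cannibals → the lab module.  (the storage bay: 0M 0C; the lab module: 5M 5C)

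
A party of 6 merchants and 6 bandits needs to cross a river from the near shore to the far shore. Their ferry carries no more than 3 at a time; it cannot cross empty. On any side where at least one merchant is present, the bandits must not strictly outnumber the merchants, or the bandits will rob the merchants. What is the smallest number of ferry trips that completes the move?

impossible

Following every safe sequence of crossings from the start, the most of the 12 that can be at the far shore as the ferry arrives there on crossings 1, 3, 5 is 3, 5, 6 respectively; the best ever achieved is 6 of 12.
From crossing 7 on, no configuration arises that was not already reachable earlier: only 17 distinct safe configurations (who is on which side, and where the ferry is) can ever be reached, none of them has everyone across, and every continuation just revisits them. They are: 0 merchants + 0 bandits across (ferry back at the start); 0 merchants + 1 bandit across (ferry there); 0 merchants + 1 bandit across (ferry back at the start); 0 merchants + 2 bandits across (ferry there); 0 merchants + 2 bandits across (ferry back at the start); 0 merchants + 3 bandits across (ferry there); 0 merchants + 3 bandits across (ferry back at the start); 0 merchants + 4 bandits across (ferry there); 0 merchants + 4 bandits across (ferry back at the start); 0 merchants + 5 bandits across (ferry there); 0 merchants + 5 bandits across (ferry back at the start); 0 merchants + 6 bandits across (ferry there); 1 merchant + 1 bandit across (ferry there); 1 merchant + 1 bandit across (ferry back at the start); 2 merchants + 2 bandits across (ferry there); 2 merchants + 2 bandits across (ferry back at the start); 3 merchants + 3 bandits across (ferry there). So no valid plan exists.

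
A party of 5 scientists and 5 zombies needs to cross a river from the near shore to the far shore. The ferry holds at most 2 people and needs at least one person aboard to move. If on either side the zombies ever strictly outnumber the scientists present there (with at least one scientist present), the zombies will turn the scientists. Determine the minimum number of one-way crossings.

Following every safe sequence of crossings from the start, the most of the 10 that can be at the far shore as the ferry arrives there on crossings 1, 3, 5, 7 is 2, 3, 4, 5 respectively; the best ever achieved is 5 of 10.
From crossing 9 on, no configuration arises that was not already reachable earlier: only 13 distinct safe configurations (who is on which side, and where the ferry is) can ever be reached, none of them has everyone across, and every continuation just revisits them. They are: 0 scientists + 0 zombies across (ferry back at the start); 0 scientists + 1 zombie across (ferry there); 0 scientists + 1 zombie across (ferry back at the start); 0 scientists + 2 zombies across (ferry there); 0 scientists + 2 zombies across (ferry back at the start); 0 scientists + 3 zombies across (ferry there); 0 scientists + 3 zombies across (ferry back at the start); 0 scientists + 4 zombies across (ferry there); 0 scientists + 4 zombies across (ferry back at the start); 0 scientists + 5 zombies across (ferry there); 1 scientist + 1 zombie across (ferry there); 1 scientist + 1 zombie across (ferry back at the start); 2 scientists + 2 zombies across (ferry there). So no valid plan exists.

impossible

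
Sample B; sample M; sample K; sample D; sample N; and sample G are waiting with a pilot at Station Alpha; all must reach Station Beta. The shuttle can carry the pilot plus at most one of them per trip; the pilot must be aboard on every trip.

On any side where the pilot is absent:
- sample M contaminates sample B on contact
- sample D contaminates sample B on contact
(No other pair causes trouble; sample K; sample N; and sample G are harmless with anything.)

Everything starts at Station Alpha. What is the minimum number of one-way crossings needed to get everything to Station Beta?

13

Counting alone: the pilot can take at most 1 across per trip to Station Beta, so moving all 6 needs at least 6 loaded trips out, with a return between consecutive ones — at least 11 crossings.
The safety rule pushes this higher. Following every safe sequence of crossings, the most of the 6 that can be at Station Beta as the shuttle arrives there on crossing 11 is 5 — never all 6.
So no plan with fewer than 13 crossings exists, and this one achieves 13:
1. Pilot goes to Station Beta with sample B.  [Station Alpha: sample D, sample G, sample K, sample M, sample N | Station Beta: sample B]
2. Pilot goes back to Station Alpha alone.  [Station Alpha: sample D, sample G, sample K, sample M, sample N | Station Beta: sample B]
3. Pilot goes to Station Beta with sample M.  [Station Alpha: sample D, sample G, sample K, sample N | Station Beta: sample B, sample M]
4. Pilot goes back to Station Alpha with sample B.  [Station Alpha: sample B, sample D, sample G, sample K, sample N | Station Beta: sample M]
5. Pilot goes to Station Beta with sample D.  [Station Alpha: sample B, sample G, sample K, sample N | Station Beta: sample D, sample M]
6. Pilot goes back to Station Alpha alone.  [Station Alpha: sample B, sample G, sample K, sample N | Station Beta: sample D, sample M]
7. Pilot goes to Station Beta with sample K.  [Station Alpha: sample B, sample G, sample N | Station Beta: sample D, sample K, sample M]
8. Pilot goes back to Station Alpha alone.  [Station Alpha: sample B, sample G, sample N | Station Beta: sample D, sample K, sample M]
9. Pilot goes to Station Beta with sample N.  [Station Alpha: sample B, sample G | Station Beta: sample D, sample K, sample M, sample N]
10. Pilot goes back to Station Alpha alone.  [Station Alpha: sample B, sample G | Station Beta: sample D, sample K, sample M, sample N]
11. Pilot goes to Station Beta with sample G.  [Station Alpha: sample B | Station Beta: sample D, sample G, sample K, sample M, sample N]
12. Pilot goes back to Station Alpha alone.  [Station Alpha: sample B | Station Beta: sample D, sample G, sample K, sample M, sample N]
13. Pilot goes to Station Beta with sample B.  [Station Alpha: — | Station Beta: sample B, sample D, sample G, sample K, sample M, sample N]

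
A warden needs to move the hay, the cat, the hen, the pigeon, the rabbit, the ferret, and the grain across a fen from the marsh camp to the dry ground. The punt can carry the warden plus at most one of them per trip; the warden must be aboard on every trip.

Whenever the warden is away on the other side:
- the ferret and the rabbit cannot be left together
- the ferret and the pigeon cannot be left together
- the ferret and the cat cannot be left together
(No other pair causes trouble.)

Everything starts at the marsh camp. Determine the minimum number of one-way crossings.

Following every safe sequence of crossings from the start, the most of the 7 that can be at the dry ground as the punt arrives there on crossings 1, 3, 5, 7, 9 is 1, 2, 3, 4, 5 respectively; the best ever achieved is 5 of 7.
From crossing 11 on, no configuration arises that was not already reachable earlier: only 72 distinct safe configurations (who is on which side, and where the punt is) can ever be reached, none of them has everyone across, and every continuation just revisits them. So no valid plan exists.

impossible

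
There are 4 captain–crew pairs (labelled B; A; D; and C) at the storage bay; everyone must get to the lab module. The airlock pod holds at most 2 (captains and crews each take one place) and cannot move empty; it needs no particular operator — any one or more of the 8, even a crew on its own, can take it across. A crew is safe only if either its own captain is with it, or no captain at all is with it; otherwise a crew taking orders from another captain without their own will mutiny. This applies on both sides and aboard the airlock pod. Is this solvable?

No

Following every safe sequence of crossings from the start, the most of the 8 that can be at the lab module as the airlock pod arrives there on crossings 1, 3, 5 is 2, 3, 4 respectively; the best ever achieved is 4 of 8.
From crossing 7 on, no configuration arises that was not already reachable earlier: only 44 distinct safe configurations (who is on which side, and where the airlock pod is) can ever be reached, none of them has everyone across, and every continuation just revisits them. So no valid plan exists.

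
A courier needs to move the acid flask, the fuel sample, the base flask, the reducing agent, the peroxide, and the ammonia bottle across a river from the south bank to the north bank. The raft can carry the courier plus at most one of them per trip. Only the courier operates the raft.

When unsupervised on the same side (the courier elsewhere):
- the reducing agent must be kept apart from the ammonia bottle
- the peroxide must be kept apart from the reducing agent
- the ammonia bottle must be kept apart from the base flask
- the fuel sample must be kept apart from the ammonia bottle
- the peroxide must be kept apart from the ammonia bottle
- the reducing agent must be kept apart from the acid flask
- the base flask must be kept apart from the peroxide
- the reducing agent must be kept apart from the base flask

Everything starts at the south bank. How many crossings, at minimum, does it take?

Whatever the first load, the items left behind include a forbidden pair without the courier. No opening move is safe, so no plan exists.

impossible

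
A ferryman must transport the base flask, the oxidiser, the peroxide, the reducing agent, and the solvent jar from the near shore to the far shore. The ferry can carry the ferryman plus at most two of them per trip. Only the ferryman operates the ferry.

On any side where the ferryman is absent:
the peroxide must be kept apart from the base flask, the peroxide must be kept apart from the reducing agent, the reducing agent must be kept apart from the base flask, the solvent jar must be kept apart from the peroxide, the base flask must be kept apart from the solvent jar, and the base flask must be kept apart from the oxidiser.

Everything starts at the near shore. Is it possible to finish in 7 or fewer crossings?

Yes — this plan uses 7 crossings (≤ 7):
1. Ferryman goes to the far shore with the base flask and the peroxide.
2. Ferryman goes back to the near shore with the base flask.
3. Ferryman goes to the far shore with the base flask and the oxidiser.
4. Ferryman goes back to the near shore with the base flask.
5. Ferryman goes to the far shore with the reducing agent and the solvent jar.
6. Ferryman goes back to the near shore with the peroxide.
7. Ferryman goes to the far shore with the base flask and the peroxide.

Yes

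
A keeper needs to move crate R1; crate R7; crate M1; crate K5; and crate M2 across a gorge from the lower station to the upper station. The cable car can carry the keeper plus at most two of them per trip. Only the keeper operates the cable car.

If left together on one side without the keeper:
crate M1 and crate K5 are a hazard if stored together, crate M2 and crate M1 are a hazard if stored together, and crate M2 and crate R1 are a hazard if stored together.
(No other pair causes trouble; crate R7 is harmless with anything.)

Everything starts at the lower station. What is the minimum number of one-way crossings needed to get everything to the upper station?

5

Counting alone: the keeper can take at most 2 across per trip to the upper station, so moving all 5 needs at least 3 loaded trips out, with a return between consecutive ones — at least 5 crossings.
The plan below uses exactly 5 crossings, so it is optimal:
1. Keeper goes to the upper station with crate M1 and crate R1.  [the lower station: crate K5, crate M2, crate R7 | the upper station: crate M1, crate R1]
2. Keeper goes back to the lower station alone.  [the lower station: crate K5, crate M2, crate R7 | the upper station: crate M1, crate R1]
3. Keeper goes to the upper station with crate R7.  [the lower station: crate K5, crate M2 | the upper station: crate M1, crate R1, crate R7]
4. Keeper goes back to the lower station alone.  [the lower station: crate K5, crate M2 | the upper station: crate M1, crate R1, crate R7]
5. Keeper goes to the upper station with crate K5 and crate M2.  [the lower station: — | the upper station: crate K5, crate M1, crate M2, crate R1, crate R7]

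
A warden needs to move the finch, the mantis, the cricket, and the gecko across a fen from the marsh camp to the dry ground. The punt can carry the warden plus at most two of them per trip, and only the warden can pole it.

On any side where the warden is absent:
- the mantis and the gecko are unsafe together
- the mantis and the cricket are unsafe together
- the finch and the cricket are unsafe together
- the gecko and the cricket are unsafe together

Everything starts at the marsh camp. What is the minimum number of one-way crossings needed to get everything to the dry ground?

Counting alone: the warden can take at most 2 across per trip to the dry ground, so moving all 4 needs at least 2 loaded trips out, with a return between consecutive ones — at least 3 crossings.
The safety rule pushes this higher. Following every safe sequence of crossings, the most of the 4 that can be at the dry ground as the punt arrives there on crossing 3 is 3 — never all 4.
So no plan with fewer than 5 crossings exists, and this one achieves 5:
1. Warden goes to the dry ground with the cricket and the mantis.
2. Warden goes back to the marsh camp with the mantis.
3. Warden goes to the dry ground with the finch and the mantis.
4. Warden goes back to the marsh camp with the cricket.
5. Warden goes to the dry ground with the cricket and the gecko.

5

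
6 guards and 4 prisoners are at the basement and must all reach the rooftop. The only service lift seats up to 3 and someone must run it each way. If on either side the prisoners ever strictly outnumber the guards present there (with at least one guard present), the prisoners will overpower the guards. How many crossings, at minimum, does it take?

Counting alone: each trip to the rooftop takes at most 3 across and each return brings at least 1 back, so after t trips out (and t−1 returns) at most 3t − (t−1) of the 10 are across; that first reaches 10 at t = 5, so at least 9 crossings are needed.
The plan below uses exactly 9 crossings, so it is optimal:
1. 2 prisoners → the rooftop.  (the basement: 6G 2P; the rooftop: 0G 2P)
2. 1 prisoner ← the basement.  (the basement: 6G 3P; the rooftop: 0G 1P)
3. 3 prisoners → the rooftop.  (the basement: 6G 0P; the rooftop: 0G 4P)
4. 1 prisoner ← the basement.  (the basement: 6G 1P; the rooftop: 0G 3P)
5. 3 guards → the rooftop.  (the basement: 3G 1P; the rooftop: 3G 3P)
6. 1 prisoner ← the basement.  (the basement: 3G 2P; the rooftop: 3G 2P)
7. 1 guard and 2 prisoners → the rooftop.  (the basement: 2G 0P; the rooftop: 4G 4P)
8. 1 prisoner ← the basement.  (the basement: 2G 1P; the rooftop: 4G 3P)
9. 2 guards and 1 prisoner → the rooftop.  (the basement: 0G 0P; the rooftop: 6G 4P)

9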